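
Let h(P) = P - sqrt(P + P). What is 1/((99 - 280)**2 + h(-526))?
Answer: I/(2*sqrt(263) + 32235*I) ≈ 3.1022e-5 + 3.1214e-8*I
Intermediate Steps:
h(P) = P - sqrt(2)*sqrt(P) (h(P) = P - sqrt(2*P) = P - sqrt(2)*sqrt(P))
1/((99 - 280)**2 + h(-526)) = 1/((99 - 280)**2 + (-526 - sqrt(2)*sqrt(-526))) = 1/((-181)**2 + (-526 - sqrt(2)*I*sqrt(526))) = 1/(32761 + (-526 - 2*I*sqrt(263))) = 1/(32235 - 2*I*sqrt(263))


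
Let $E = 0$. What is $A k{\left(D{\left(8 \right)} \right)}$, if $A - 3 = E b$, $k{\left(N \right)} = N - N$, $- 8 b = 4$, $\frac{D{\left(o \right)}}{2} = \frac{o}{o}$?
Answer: $0$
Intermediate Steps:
$D{\left(o \right)} = 2$ ($D{\left(o \right)} = 2 \frac{o}{o} = 2 \cdot 1 = 2$)
$b = - \frac{1}{2}$ ($b = \left(- \frac{1}{8}\right) 4 = - \frac{1}{2} \approx -0.5$)
$k{\left(N \right)} = 0$
$A = 3$ ($A = 3 + 0 \left(- \frac{1}{2}\right) = 3 + 0 = 3$)
$A k{\left(D{\left(8 \right)} \right)} = 3 \cdot 0 = 0$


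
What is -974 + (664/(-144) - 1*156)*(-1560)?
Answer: 748738/3 ≈ 2.4958e+5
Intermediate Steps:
-974 + (664/(-144) - 1*156)*(-1560) = -974 + (664*(-1/144) - 156)*(-1560) = -974 + (-83/18 - 156)*(-1560) = -974 - 2891/18*(-1560) = -974 + 751660/3 = 748738/3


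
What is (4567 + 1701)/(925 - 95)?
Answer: 3134/415 ≈ 7.5518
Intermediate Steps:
(4567 + 1701)/(925 - 95) = 6268/830 = 6268*(1/830) = 3134/415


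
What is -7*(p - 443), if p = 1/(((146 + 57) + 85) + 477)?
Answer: 2372258/765 ≈ 3101.0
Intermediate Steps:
p = 1/765 (p = 1/((203 + 85) + 477) = 1/(288 + 477) = 1/765 ≈ 0.0013072)
-7*(p - 443) = -7*(1/765 - 443) = -7*(-338894/765) = 2372258/765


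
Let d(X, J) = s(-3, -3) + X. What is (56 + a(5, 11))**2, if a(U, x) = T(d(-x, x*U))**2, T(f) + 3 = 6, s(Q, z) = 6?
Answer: 4225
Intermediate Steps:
d(X, J) = 6 + X
T(f) = 3 (T(f) = -3 + 6 = 3)
a(U, x) = 9 (a(U, x) = 3**2 = 9)
(56 + a(5, 11))**2 = (56 + 9)**2 = 65**2 = 4225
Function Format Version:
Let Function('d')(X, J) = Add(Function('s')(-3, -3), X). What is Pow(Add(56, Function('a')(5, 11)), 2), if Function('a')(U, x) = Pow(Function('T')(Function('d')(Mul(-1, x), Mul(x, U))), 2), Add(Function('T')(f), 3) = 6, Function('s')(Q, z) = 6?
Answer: 4225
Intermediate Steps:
Function('d')(X, J) = Add(6, X)
Function('T')(f) = 3 (Function('T')(f) = Add(-3, 6) = 3)
Function('a')(U, x) = 9 (Function('a')(U, x) = Pow(3, 2) = 9)
Pow(Add(56, Function('a')(5, 11)), 2) = Pow(Add(56, 9), 2) = Pow(65, 2) = 4225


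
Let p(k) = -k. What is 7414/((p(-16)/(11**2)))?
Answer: 448547/8 ≈ 56068.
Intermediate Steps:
7414/((p(-16)/(11**2))) = 7414/(((-1*(-16))/(11**2))) = 7414/((16/121)) = 7414/((16*(1/121))) = 7414/(16/121) = 7414*(121/16) = 448547/8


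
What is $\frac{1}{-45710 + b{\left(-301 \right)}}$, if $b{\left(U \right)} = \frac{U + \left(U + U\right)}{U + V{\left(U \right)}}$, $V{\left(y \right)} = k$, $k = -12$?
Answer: $- \frac{313}{14306327} \approx -2.1878 \cdot 10^{-5}$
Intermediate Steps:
$V{\left(y \right)} = -12$
$b{\left(U \right)} = \frac{3 U}{-12 + U}$ ($b{\left(U \right)} = \frac{U + \left(U + U\right)}{U - 12} = \frac{U + 2 U}{-12 + U} = \frac{3 U}{-12 + U}$)
$\frac{1}{-45710 + b{\left(-301 \right)}} = \frac{1}{-45710 + 3 \left(-301\right) \frac{1}{-12 - 301}} = \frac{1}{-45710 + 3 \left(-301\right) \frac{1}{-313}} = \frac{1}{-45710 + 3 \left(-301\right) \left(- \frac{1}{313}\right)} = \frac{1}{-45710 + \frac{903}{313}} = \frac{1}{- \frac{14306327}{313}} = - \frac{313}{14306327}$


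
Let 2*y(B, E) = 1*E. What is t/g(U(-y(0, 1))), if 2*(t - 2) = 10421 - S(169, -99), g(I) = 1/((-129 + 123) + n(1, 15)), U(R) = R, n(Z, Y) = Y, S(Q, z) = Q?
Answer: 46152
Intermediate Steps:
y(B, E) = E/2 (y(B, E) = (1*E)/2 = E/2)
g(I) = 1/9 (g(I) = 1/((-129 + 123) + 15) = 1/(-6 + 15) = 1/9)
t = 5128 (t = 2 + (10421 - 1*169)/2 = 2 + (10421 - 169)/2 = 2 + (1/2)*10252 = 2 + 5126 = 5128)
t/g(U(-y(0, 1))) = 5128/(1/9) = 5128*9 = 46152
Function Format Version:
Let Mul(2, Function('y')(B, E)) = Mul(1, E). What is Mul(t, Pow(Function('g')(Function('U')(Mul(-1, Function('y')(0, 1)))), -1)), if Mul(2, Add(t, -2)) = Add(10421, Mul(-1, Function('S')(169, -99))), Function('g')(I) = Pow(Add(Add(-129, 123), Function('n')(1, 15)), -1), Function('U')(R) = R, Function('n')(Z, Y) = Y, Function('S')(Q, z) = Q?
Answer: 46152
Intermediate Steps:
Function('y')(B, E) = Mul(Rational(1, 2), E) (Function('y')(B, E) = Mul(Rational(1, 2), Mul(1, E)) = Mul(Rational(1, 2), E))
Function('g')(I) = Rational(1, 9) (Function('g')(I) = Pow(Add(Add(-129, 123), 15), -1) = Pow(Add(-6, 15), -1) = Pow(9, -1) = Rational(1, 9))
t = 5128 (t = Add(2, Mul(Rational(1, 2), Add(10421, Mul(-1, 169)))) = Add(2, Mul(Rational(1, 2), Add(10421, -169))) = Add(2, Mul(Rational(1, 2), 10252)) = Add(2, 5126) = 5128)
Mul(t, Pow(Function('g')(Function('U')(Mul(-1, Function('y')(0, 1)))), -1)) = Mul(5128, Pow(Rational(1, 9), -1)) = Mul(5128, 9) = 46152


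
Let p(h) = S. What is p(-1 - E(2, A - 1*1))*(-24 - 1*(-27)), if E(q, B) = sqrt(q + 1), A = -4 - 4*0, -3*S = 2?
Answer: -2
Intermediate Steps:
S = -2/3 (S = -1/3*2 = -2/3 ≈ -0.66667)
A = -4 (A = -4 + 0 = -4)
E(q, B) = sqrt(1 + q)
p(h) = -2/3
p(-1 - E(2, A - 1*1))*(-24 - 1*(-27)) = -2*(-24 - 1*(-27))/3 = -2*(-24 + 27)/3 = -2/3*3 = -2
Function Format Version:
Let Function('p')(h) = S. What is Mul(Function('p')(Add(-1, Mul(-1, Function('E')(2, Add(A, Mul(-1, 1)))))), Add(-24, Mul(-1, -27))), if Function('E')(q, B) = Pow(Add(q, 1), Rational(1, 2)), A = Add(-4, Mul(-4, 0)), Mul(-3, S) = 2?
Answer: -2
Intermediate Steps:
S = Rational(-2, 3) (S = Mul(Rational(-1, 3), 2) = Rational(-2, 3) ≈ -0.66667)
A = -4 (A = Add(-4, 0) = -4)
Function('E')(q, B) = Pow(Add(1, q), Rational(1, 2))
Function('p')(h) = Rational(-2, 3)
Mul(Function('p')(Add(-1, Mul(-1, Function('E')(2, Add(A, Mul(-1, 1)))))), Add(-24, Mul(-1, -27))) = Mul(Rational(-2, 3), Add(-24, Mul(-1, -27))) = Mul(Rational(-2, 3), Add(-24, 27)) = Mul(Rational(-2, 3), 3) = -2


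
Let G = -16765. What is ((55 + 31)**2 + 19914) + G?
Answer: 10545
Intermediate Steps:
((55 + 31)**2 + 19914) + G = ((55 + 31)**2 + 19914) - 16765 = (86**2 + 19914) - 16765 = (7396 + 19914) - 16765 = 27310 - 16765 = 10545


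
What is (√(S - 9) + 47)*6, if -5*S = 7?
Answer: 282 + 12*I*√65/5 ≈ 282.0 + 19.349*I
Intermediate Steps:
S = -7/5 (S = -⅕*7 = -7/5 ≈ -1.4000)
(√(S - 9) + 47)*6 = (√(-7/5 - 9) + 47)*6 = (√(-52/5) + 47)*6 = (2*I*√65/5 + 47)*6 = (47 + 2*I*√65/5)*6 = 282 + 12*I*√65/5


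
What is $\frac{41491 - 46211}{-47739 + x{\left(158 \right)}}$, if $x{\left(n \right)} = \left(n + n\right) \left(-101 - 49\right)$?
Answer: $\frac{4720}{95139} \approx 0.049612$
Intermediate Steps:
$x{\left(n \right)} = - 300 n$ ($x{\left(n \right)} = 2 n \left(-150\right) = - 300 n$)
$\frac{41491 - 46211}{-47739 + x{\left(158 \right)}} = \frac{41491 - 46211}{-47739 - 47400} = - \frac{4720}{-47739 - 47400} = - \frac{4720}{-95139} = \left(-4720\right) \left(- \frac{1}{95139}\right) = \frac{4720}{95139}$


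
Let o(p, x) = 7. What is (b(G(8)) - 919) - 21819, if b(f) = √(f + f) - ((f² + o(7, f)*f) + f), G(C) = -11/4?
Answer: -363577/16 + I*√22/2 ≈ -22724.0 + 2.3452*I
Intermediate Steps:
G(C) = -11/4 (G(C) = -11*¼ = -11/4)
b(f) = -f² - 8*f + √2*√f (b(f) = √(f + f) - ((f² + 7*f) + f) = √(2*f) - (f² + 8*f) = √2*√f + (-f² - 8*f) = -f² - 8*f + √2*√f)
(b(G(8)) - 919) - 21819 = ((-(-11/4)² - 8*(-11/4) + √2*√(-11/4)) - 919) - 21819 = ((-1*121/16 + 22 + √2*(I*√11/2)) - 919) - 21819 = ((-121/16 + 22 + I*√22/2) - 919) - 21819 = ((231/16 + I*√22/2) - 919) - 21819 = (-14473/16 + I*√22/2) - 21819 = -363577/16 + I*√22/2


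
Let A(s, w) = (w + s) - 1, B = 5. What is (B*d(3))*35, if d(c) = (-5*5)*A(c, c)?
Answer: -21875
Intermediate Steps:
A(s, w) = -1 + s + w (A(s, w) = (s + w) - 1 = -1 + s + w)
d(c) = 25 - 50*c (d(c) = (-5*5)*(-1 + c + c) = -25*(-1 + 2*c) = 25 - 50*c)
(B*d(3))*35 = (5*(25 - 50*3))*35 = (5*(25 - 150))*35 = (5*(-125))*35 = -625*35 = -21875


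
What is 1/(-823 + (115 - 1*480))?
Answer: -1/1188 ≈ -0.00084175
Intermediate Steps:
1/(-823 + (115 - 1*480)) = 1/(-823 + (115 - 480)) = 1/(-823 - 365) = 1/(-1188) = -1/1188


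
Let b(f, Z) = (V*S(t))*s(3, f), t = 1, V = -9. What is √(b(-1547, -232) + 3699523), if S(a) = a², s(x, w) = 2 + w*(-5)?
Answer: √3629890 ≈ 1905.2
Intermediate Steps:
s(x, w) = 2 - 5*w
b(f, Z) = -18 + 45*f (b(f, Z) = (-9*1²)*(2 - 5*f) = (-9*1)*(2 - 5*f) = -9*(2 - 5*f) = -18 + 45*f)
√(b(-1547, -232) + 3699523) = √((-18 + 45*(-1547)) + 3699523) = √((-18 - 69615) + 3699523) = √(-69633 + 3699523) = √3629890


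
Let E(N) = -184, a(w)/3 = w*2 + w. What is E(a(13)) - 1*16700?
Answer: -16884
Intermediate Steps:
a(w) = 9*w (a(w) = 3*(w*2 + w) = 3*(2*w + w) = 3*(3*w) = 9*w)
E(a(13)) - 1*16700 = -184 - 1*16700 = -184 - 16700 = -16884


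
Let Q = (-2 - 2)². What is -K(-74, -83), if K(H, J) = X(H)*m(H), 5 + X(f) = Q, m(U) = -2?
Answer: 22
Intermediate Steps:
Q = 16 (Q = (-4)² = 16)
X(f) = 11 (X(f) = -5 + 16 = 11)
K(H, J) = -22 (K(H, J) = 11*(-2) = -22)
-K(-74, -83) = -1*(-22) = 22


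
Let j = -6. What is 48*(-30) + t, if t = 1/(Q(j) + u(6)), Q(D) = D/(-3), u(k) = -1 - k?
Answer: -7201/5 ≈ -1440.2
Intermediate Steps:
Q(D) = -D/3 (Q(D) = D*(-1/3) = -D/3)
t = -1/5 (t = 1/(-1/3*(-6) + (-1 - 1*6)) = 1/(2 + (-1 - 6)) = 1/(2 - 7) = 1/(-5) = -1/5 ≈ -0.20000)
48*(-30) + t = 48*(-30) - 1/5 = -1440 - 1/5 = -7201/5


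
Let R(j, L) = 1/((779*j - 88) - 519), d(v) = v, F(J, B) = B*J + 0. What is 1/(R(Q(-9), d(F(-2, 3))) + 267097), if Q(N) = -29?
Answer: 23198/6196116205 ≈ 3.7440e-6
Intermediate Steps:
F(J, B) = B*J
R(j, L) = 1/(-607 + 779*j) (R(j, L) = 1/((-88 + 779*j) - 519) = 1/(-607 + 779*j))
1/(R(Q(-9), d(F(-2, 3))) + 267097) = 1/(1/(-607 + 779*(-29)) + 267097) = 1/(1/(-607 - 22591) + 267097) = 1/(1/(-23198) + 267097) = 1/(-1/23198 + 267097) = 1/(6196116205/23198) = 23198/6196116205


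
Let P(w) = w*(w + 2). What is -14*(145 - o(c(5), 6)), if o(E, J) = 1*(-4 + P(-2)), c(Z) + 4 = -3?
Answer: -2086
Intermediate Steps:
P(w) = w*(2 + w)
c(Z) = -7 (c(Z) = -4 - 3 = -7)
o(E, J) = -4 (o(E, J) = 1*(-4 - 2*(2 - 2)) = 1*(-4 - 2*0) = 1*(-4 + 0) = 1*(-4) = -4)
-14*(145 - o(c(5), 6)) = -14*(145 - 1*(-4)) = -14*(145 + 4) = -14*149 = -2086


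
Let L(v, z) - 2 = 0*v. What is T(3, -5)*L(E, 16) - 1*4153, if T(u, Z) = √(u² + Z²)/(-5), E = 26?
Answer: -4153 - 2*√34/5 ≈ -4155.3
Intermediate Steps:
T(u, Z) = -√(Z² + u²)/5 (T(u, Z) = √(Z² + u²)*(-⅕) = -√(Z² + u²)/5)
L(v, z) = 2 (L(v, z) = 2 + 0*v = 2 + 0 = 2)
T(3, -5)*L(E, 16) - 1*4153 = -√((-5)² + 3²)/5*2 - 1*4153 = -√(25 + 9)/5*2 - 4153 = -√34/5*2 - 4153 = -2*√34/5 - 4153 = -4153 - 2*√34/5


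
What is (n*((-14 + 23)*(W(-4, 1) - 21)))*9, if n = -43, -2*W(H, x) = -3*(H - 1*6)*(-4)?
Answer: -135837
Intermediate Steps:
W(H, x) = 36 - 6*H (W(H, x) = -(-3*(H - 1*6))*(-4)/2 = -(-3*(H - 6))*(-4)/2 = -(-3*(-6 + H))*(-4)/2 = -(18 - 3*H)*(-4)/2 = -(-72 + 12*H)/2 = 36 - 6*H)
(n*((-14 + 23)*(W(-4, 1) - 21)))*9 = -43*(-14 + 23)*((36 - 6*(-4)) - 21)*9 = -387*((36 + 24) - 21)*9 = -387*(60 - 21)*9 = -387*39*9 = -43*351*9 = -15093*9 = -135837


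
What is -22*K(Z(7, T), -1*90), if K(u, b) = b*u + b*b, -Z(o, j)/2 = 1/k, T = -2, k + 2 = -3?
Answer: -177408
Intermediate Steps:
k = -5 (k = -2 - 3 = -5)
Z(o, j) = ⅖ (Z(o, j) = -2/(-5) = -2*(-⅕) = ⅖)
K(u, b) = b² + b*u (K(u, b) = b*u + b² = b² + b*u)
-22*K(Z(7, T), -1*90) = -22*(-1*90)*(-1*90 + ⅖) = -(-1980)*(-90 + ⅖) = -(-1980)*(-448)/5 = -22*8064 = -177408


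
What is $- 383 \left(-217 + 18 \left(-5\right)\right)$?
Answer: $117581$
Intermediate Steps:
$- 383 \left(-217 + 18 \left(-5\right)\right) = - 383 \left(-217 - 90\right) = \left(-383\right) \left(-307\right) = 117581$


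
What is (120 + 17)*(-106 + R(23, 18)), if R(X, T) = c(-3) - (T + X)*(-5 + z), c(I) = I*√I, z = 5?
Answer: -14522 - 411*I*√3 ≈ -14522.0 - 711.87*I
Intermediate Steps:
c(I) = I^(3/2)
R(X, T) = -3*I*√3 (R(X, T) = (-3)^(3/2) - (T + X)*(-5 + 5) = -3*I*√3 - (T + X)*0 = -3*I*√3 - 1*0 = -3*I*√3 + 0 = -3*I*√3)
(120 + 17)*(-106 + R(23, 18)) = (120 + 17)*(-106 - 3*I*√3) = 137*(-106 - 3*I*√3) = -14522 - 411*I*√3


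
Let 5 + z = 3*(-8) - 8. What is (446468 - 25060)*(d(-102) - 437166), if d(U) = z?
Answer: -184240841824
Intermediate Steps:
z = -37 (z = -5 + (3*(-8) - 8) = -5 + (-24 - 8) = -5 - 32 = -37)
d(U) = -37
(446468 - 25060)*(d(-102) - 437166) = (446468 - 25060)*(-37 - 437166) = 421408*(-437203) = -184240841824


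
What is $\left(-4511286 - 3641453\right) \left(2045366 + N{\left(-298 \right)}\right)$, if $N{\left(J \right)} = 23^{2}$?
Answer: $-16679647956405$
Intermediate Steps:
$N{\left(J \right)} = 529$
$\left(-4511286 - 3641453\right) \left(2045366 + N{\left(-298 \right)}\right) = \left(-4511286 - 3641453\right) \left(2045366 + 529\right) = \left(-8152739\right) 2045895 = -16679647956405$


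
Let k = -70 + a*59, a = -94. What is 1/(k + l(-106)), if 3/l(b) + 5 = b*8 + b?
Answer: -959/5385747 ≈ -0.00017806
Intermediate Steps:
l(b) = 3/(-5 + 9*b) (l(b) = 3/(-5 + (b*8 + b)) = 3/(-5 + (8*b + b)) = 3/(-5 + 9*b))
k = -5616 (k = -70 - 94*59 = -70 - 5546 = -5616)
1/(k + l(-106)) = 1/(-5616 + 3/(-5 + 9*(-106))) = 1/(-5616 + 3/(-5 - 954)) = 1/(-5616 + 3/(-959)) = 1/(-5616 + 3*(-1/959)) = 1/(-5616 - 3/959) = 1/(-5385747/959) = -959/5385747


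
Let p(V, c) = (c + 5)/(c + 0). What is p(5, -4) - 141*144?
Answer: -81217/4 ≈ -20304.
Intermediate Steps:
p(V, c) = (5 + c)/c
p(5, -4) - 141*144 = (5 - 4)/(-4) - 141*144 = -¼*1 - 20304 = -¼ - 20304 = -81217/4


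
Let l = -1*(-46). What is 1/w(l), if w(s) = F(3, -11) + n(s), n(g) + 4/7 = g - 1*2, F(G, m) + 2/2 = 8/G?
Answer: 21/947 ≈ 0.022175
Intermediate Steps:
F(G, m) = -1 + 8/G
n(g) = -18/7 + g (n(g) = -4/7 + (g - 1*2) = -4/7 + (g - 2) = -4/7 + (-2 + g) = -18/7 + g)
l = 46
w(s) = -19/21 + s (w(s) = (8 - 1*3)/3 + (-18/7 + s) = (8 - 3)/3 + (-18/7 + s) = (⅓)*5 + (-18/7 + s) = 5/3 + (-18/7 + s) = -19/21 + s)
1/w(l) = 1/(-19/21 + 46) = 1/(947/21) = 21/947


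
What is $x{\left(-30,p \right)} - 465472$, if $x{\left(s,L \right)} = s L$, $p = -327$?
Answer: $-455662$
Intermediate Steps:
$x{\left(s,L \right)} = L s$
$x{\left(-30,p \right)} - 465472 = \left(-327\right) \left(-30\right) - 465472 = 9810 - 465472 = -455662$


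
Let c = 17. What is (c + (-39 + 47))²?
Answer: 625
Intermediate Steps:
(c + (-39 + 47))² = (17 + (-39 + 47))² = (17 + 8)² = 25² = 625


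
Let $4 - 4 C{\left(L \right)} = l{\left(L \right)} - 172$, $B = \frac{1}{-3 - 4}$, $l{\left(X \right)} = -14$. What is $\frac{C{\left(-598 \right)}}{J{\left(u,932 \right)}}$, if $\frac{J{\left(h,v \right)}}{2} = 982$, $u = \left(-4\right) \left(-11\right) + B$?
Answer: $\frac{95}{3928} \approx 0.024185$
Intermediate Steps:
$B = - \frac{1}{7}$ ($B = \frac{1}{-7} = - \frac{1}{7} \approx -0.14286$)
$u = \frac{307}{7}$ ($u = \left(-4\right) \left(-11\right) - \frac{1}{7} = 44 - \frac{1}{7} = \frac{307}{7} \approx 43.857$)
$C{\left(L \right)} = \frac{95}{2}$ ($C{\left(L \right)} = 1 - \frac{-14 - 172}{4} = 1 - - \frac{93}{2} = 1 + \frac{93}{2} = \frac{95}{2}$)
$J{\left(h,v \right)} = 1964$ ($J{\left(h,v \right)} = 2 \cdot 982 = 1964$)
$\frac{C{\left(-598 \right)}}{J{\left(u,932 \right)}} = \frac{95}{2 \cdot 1964} = \frac{95}{2} \cdot \frac{1}{1964} = \frac{95}{3928}$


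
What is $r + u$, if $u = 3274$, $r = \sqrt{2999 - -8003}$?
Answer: $3274 + \sqrt{11002} \approx 3378.9$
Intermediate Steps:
$r = \sqrt{11002}$ ($r = \sqrt{2999 + \left(-4266 + 12269\right)} = \sqrt{2999 + 8003} = \sqrt{11002} \approx 104.89$)
$r + u = \sqrt{11002} + 3274 = 3274 + \sqrt{11002}$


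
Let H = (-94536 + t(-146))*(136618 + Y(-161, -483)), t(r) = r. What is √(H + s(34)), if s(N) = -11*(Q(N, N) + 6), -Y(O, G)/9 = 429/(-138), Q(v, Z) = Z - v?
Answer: I*√6844156812659/23 ≈ 1.1375e+5*I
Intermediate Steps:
Y(O, G) = 1287/46 (Y(O, G) = -3861/(-138) = -3861*(-1)/138 = -9*(-143/46) = 1287/46)
s(N) = -66 (s(N) = -11*((N - N) + 6) = -11*(0 + 6) = -11*6 = -66)
H = -297572033815/23 (H = (-94536 - 146)*(136618 + 1287/46) = -94682*6285715/46 = -297572033815/23 ≈ -1.2938e+10)
√(H + s(34)) = √(-297572033815/23 - 66) = √(-297572035333/23) = I*√6844156812659/23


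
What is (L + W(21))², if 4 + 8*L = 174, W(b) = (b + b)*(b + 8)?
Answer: 24571849/16 ≈ 1.5357e+6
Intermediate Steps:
W(b) = 2*b*(8 + b) (W(b) = (2*b)*(8 + b) = 2*b*(8 + b))
L = 85/4 (L = -½ + (⅛)*174 = -½ + 87/4 = 85/4 ≈ 21.250)
(L + W(21))² = (85/4 + 2*21*(8 + 21))² = (85/4 + 2*21*29)² = (85/4 + 1218)² = (4957/4)² = 24571849/16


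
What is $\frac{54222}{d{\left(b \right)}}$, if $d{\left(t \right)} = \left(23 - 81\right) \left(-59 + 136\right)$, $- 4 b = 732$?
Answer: $- \frac{3873}{319} \approx -12.141$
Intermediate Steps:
$b = -183$ ($b = \left(- \frac{1}{4}\right) 732 = -183$)
$d{\left(t \right)} = -4466$ ($d{\left(t \right)} = \left(-58\right) 77 = -4466$)
$\frac{54222}{d{\left(b \right)}} = \frac{54222}{-4466} = 54222 \left(- \frac{1}{4466}\right) = - \frac{3873}{319}$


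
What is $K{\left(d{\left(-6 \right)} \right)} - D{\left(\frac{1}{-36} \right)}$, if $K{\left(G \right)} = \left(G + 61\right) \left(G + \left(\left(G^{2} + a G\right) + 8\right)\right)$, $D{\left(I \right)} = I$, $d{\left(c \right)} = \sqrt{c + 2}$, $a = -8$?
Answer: $\frac{9793}{36} - 846 i \approx 272.03 - 846.0 i$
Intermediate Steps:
$d{\left(c \right)} = \sqrt{2 + c}$
$K{\left(G \right)} = \left(61 + G\right) \left(8 + G^{2} - 7 G\right)$ ($K{\left(G \right)} = \left(G + 61\right) \left(G + \left(\left(G^{2} - 8 G\right) + 8\right)\right) = \left(61 + G\right) \left(G + \left(8 + G^{2} - 8 G\right)\right) = \left(61 + G\right) \left(8 + G^{2} - 7 G\right)$)
$K{\left(d{\left(-6 \right)} \right)} - D{\left(\frac{1}{-36} \right)} = \left(488 + \left(\sqrt{2 - 6}\right)^{3} - 419 \sqrt{2 - 6} + 54 \left(\sqrt{2 - 6}\right)^{2}\right) - \frac{1}{-36} = \left(488 + \left(\sqrt{-4}\right)^{3} - 419 \sqrt{-4} + 54 \left(\sqrt{-4}\right)^{2}\right) - - \frac{1}{36} = \left(488 + \left(2 i\right)^{3} - 419 \cdot 2 i + 54 \left(2 i\right)^{2}\right) + \frac{1}{36} = \left(488 - 8 i - 838 i + 54 \left(-4\right)\right) + \frac{1}{36} = \left(488 - 8 i - 838 i - 216\right) + \frac{1}{36} = \left(272 - 846 i\right) + \frac{1}{36} = \frac{9793}{36} - 846 i$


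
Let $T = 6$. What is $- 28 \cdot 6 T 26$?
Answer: $-26208$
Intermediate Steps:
$- 28 \cdot 6 T 26 = - 28 \cdot 6 \cdot 6 \cdot 26 = \left(-28\right) 36 \cdot 26 = \left(-1008\right) 26 = -26208$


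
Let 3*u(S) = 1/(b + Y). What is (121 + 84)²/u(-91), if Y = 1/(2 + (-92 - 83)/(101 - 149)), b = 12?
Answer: 416047500/271 ≈ 1.5352e+6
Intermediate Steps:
Y = 48/271 (Y = 1/(2 - 175/(-48)) = 1/(2 - 175*(-1/48)) = 1/(2 + 175/48) = 1/(271/48) = 48/271 ≈ 0.17712)
u(S) = 271/9900 (u(S) = 1/(3*(12 + 48/271)) = 1/(3*(3300/271)) = (⅓)*(271/3300) = 271/9900)
(121 + 84)²/u(-91) = (121 + 84)²/(271/9900) = 205²*(9900/271) = 42025*(9900/271) = 416047500/271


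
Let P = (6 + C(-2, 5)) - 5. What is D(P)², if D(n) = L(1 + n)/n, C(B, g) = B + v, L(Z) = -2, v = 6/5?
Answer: 100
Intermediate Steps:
v = 6/5 (v = 6*(⅕) = 6/5 ≈ 1.2000)
C(B, g) = 6/5 + B (C(B, g) = B + 6/5 = 6/5 + B)
P = ⅕ (P = (6 + (6/5 - 2)) - 5 = (6 - ⅘) - 5 = 26/5 - 5 = ⅕ ≈ 0.20000)
D(n) = -2/n
D(P)² = (-2/⅕)² = (-2*5)² = (-10)² = 100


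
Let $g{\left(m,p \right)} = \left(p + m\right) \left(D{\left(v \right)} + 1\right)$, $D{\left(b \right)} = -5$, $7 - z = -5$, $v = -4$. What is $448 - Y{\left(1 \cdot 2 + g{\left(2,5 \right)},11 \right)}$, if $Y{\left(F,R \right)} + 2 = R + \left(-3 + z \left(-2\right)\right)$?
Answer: $466$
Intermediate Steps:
$z = 12$ ($z = 7 - -5 = 7 + 5 = 12$)
$g{\left(m,p \right)} = - 4 m - 4 p$ ($g{\left(m,p \right)} = \left(p + m\right) \left(-5 + 1\right) = \left(m + p\right) \left(-4\right) = - 4 m - 4 p$)
$Y{\left(F,R \right)} = -29 + R$ ($Y{\left(F,R \right)} = -2 + \left(R + \left(-3 + 12 \left(-2\right)\right)\right) = -2 + \left(R - 27\right) = -2 + \left(-27 + R\right) = -29 + R$)
$448 - Y{\left(1 \cdot 2 + g{\left(2,5 \right)},11 \right)} = 448 - \left(-29 + 11\right) = 448 - -18 = 448 + 18 = 466$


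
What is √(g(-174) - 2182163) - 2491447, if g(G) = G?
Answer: -2491447 + I*√2182337 ≈ -2.4914e+6 + 1477.3*I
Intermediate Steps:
√(g(-174) - 2182163) - 2491447 = √(-174 - 2182163) - 2491447 = √(-2182337) - 2491447 = I*√2182337 - 2491447 = -2491447 + I*√2182337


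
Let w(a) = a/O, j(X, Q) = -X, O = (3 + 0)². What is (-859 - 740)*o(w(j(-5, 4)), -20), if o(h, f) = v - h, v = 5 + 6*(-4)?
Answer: 93808/3 ≈ 31269.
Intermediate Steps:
O = 9 (O = 3² = 9)
v = -19 (v = 5 - 24 = -19)
w(a) = a/9
o(h, f) = -19 - h
(-859 - 740)*o(w(j(-5, 4)), -20) = (-859 - 740)*(-19 - (-1*(-5))/9) = -1599*(-19 - 5/9) = -1599*(-176/9) = 93808/3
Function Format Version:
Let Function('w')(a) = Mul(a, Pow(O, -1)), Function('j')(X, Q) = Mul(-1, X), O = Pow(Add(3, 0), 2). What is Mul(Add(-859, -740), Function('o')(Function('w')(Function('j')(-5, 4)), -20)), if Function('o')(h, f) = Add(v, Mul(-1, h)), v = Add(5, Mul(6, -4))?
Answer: Rational(93808, 3) ≈ 31269.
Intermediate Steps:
O = 9 (O = Pow(3, 2) = 9)
v = -19 (v = Add(5, -24) = -19)
Function('w')(a) = Mul(Rational(1, 9), a) (Function('w')(a) = Mul(a, Pow(9, -1)) = Mul(a, Rational(1, 9)) = Mul(Rational(1, 9), a))
Function('o')(h, f) = Add(-19, Mul(-1, h))
Mul(Add(-859, -740), Function('o')(Function('w')(Function('j')(-5, 4)), -20)) = Mul(Add(-859, -740), Add(-19, Mul(-1, Mul(Rational(1, 9), Mul(-1, -5))))) = Mul(-1599, Add(-19, Mul(-1, Mul(Rational(1, 9), 5)))) = Mul(-1599, Add(-19, Mul(-1, Rational(5, 9)))) = Mul(-1599, Add(-19, Rational(-5, 9))) = Mul(-1599, Rational(-176, 9)) = Rational(93808, 3)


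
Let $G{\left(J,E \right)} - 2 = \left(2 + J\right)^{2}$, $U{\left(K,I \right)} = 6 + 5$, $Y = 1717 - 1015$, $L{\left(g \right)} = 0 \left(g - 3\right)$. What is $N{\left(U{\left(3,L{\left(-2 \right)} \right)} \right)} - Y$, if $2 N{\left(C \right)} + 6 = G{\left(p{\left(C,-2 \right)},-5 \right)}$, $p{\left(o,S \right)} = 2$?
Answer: $-696$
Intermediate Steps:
$L{\left(g \right)} = 0$ ($L{\left(g \right)} = 0 \left(-3 + g\right) = 0$)
$Y = 702$ ($Y = 1717 - 1015 = 702$)
$U{\left(K,I \right)} = 11$
$G{\left(J,E \right)} = 2 + \left(2 + J\right)^{2}$
$N{\left(C \right)} = 6$ ($N{\left(C \right)} = -3 + \frac{2 + \left(2 + 2\right)^{2}}{2} = -3 + \frac{2 + 4^{2}}{2} = -3 + \frac{2 + 16}{2} = -3 + \frac{1}{2} \cdot 18 = -3 + 9 = 6$)
$N{\left(U{\left(3,L{\left(-2 \right)} \right)} \right)} - Y = 6 - 702 = -696$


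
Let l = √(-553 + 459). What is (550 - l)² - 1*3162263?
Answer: -3162263 + (550 - I*√94)² ≈ -2.8599e+6 - 10665.0*I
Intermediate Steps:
l = I*√94 (l = √(-94) = I*√94 ≈ 9.6954*I)
(550 - l)² - 1*3162263 = (550 - I*√94)² - 1*3162263 = (550 - I*√94)² - 3162263 = -3162263 + (550 - I*√94)²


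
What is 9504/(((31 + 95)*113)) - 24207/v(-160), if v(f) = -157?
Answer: 19230633/124187 ≈ 154.85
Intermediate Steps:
9504/(((31 + 95)*113)) - 24207/v(-160) = 9504/(((31 + 95)*113)) - 24207/(-157) = 9504/((126*113)) - 24207*(-1/157) = 9504/14238 + 24207/157 = 9504*(1/14238) + 24207/157 = 528/791 + 24207/157 = 19230633/124187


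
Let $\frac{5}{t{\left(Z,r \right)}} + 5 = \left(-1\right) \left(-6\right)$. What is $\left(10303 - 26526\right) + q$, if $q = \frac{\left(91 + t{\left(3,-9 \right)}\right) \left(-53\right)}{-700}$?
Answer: $- \frac{2837753}{175} \approx -16216.0$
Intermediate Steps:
$t{\left(Z,r \right)} = 5$ ($t{\left(Z,r \right)} = \frac{5}{-5 - -6} = \frac{5}{-5 + 6} = \frac{5}{1} = 5 \cdot 1 = 5$)
$q = \frac{1272}{175}$ ($q = \frac{\left(91 + 5\right) \left(-53\right)}{-700} = 96 \left(-53\right) \left(- \frac{1}{700}\right) = \left(-5088\right) \left(- \frac{1}{700}\right) = \frac{1272}{175} \approx 7.2686$)
$\left(10303 - 26526\right) + q = \left(10303 - 26526\right) + \frac{1272}{175} = -16223 + \frac{1272}{175} = - \frac{2837753}{175}$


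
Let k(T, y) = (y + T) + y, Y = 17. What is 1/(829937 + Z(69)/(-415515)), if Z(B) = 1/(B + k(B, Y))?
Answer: 71468580/59314418879459 ≈ 1.2049e-6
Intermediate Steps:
k(T, y) = T + 2*y (k(T, y) = (T + y) + y = T + 2*y)
Z(B) = 1/(34 + 2*B) (Z(B) = 1/(B + (B + 2*17)) = 1/(B + (B + 34)) = 1/(B + (34 + B)) = 1/(34 + 2*B))
1/(829937 + Z(69)/(-415515)) = 1/(829937 + (1/(2*(17 + 69)))/(-415515)) = 1/(829937 + ((½)/86)*(-1/415515)) = 1/(829937 + ((½)*(1/86))*(-1/415515)) = 1/(829937 + (1/172)*(-1/415515)) = 1/(829937 - 1/71468580) = 1/(59314418879459/71468580) = 71468580/59314418879459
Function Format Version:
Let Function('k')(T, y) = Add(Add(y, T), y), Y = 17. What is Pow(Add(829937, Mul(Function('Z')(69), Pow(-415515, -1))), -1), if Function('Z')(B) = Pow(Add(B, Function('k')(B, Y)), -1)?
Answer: Rational(71468580, 59314418879459) ≈ 1.2049e-6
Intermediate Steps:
Function('k')(T, y) = Add(T, Mul(2, y)) (Function('k')(T, y) = Add(Add(T, y), y) = Add(T, Mul(2, y)))
Function('Z')(B) = Pow(Add(34, Mul(2, B)), -1) (Function('Z')(B) = Pow(Add(B, Add(B, Mul(2, 17))), -1) = Pow(Add(B, Add(B, 34)), -1) = Pow(Add(B, Add(34, B)), -1) = Pow(Add(34, Mul(2, B)), -1))
Pow(Add(829937, Mul(Function('Z')(69), Pow(-415515, -1))), -1) = Pow(Add(829937, Mul(Mul(Rational(1, 2), Pow(Add(17, 69), -1)), Pow(-415515, -1))), -1) = Pow(Add(829937, Mul(Mul(Rational(1, 2), Pow(86, -1)), Rational(-1, 415515))), -1) = Pow(Add(829937, Mul(Mul(Rational(1, 2), Rational(1, 86)), Rational(-1, 415515))), -1) = Pow(Add(829937, Mul(Rational(1, 172), Rational(-1, 415515))), -1) = Pow(Add(829937, Rational(-1, 71468580)), -1) = Pow(Rational(59314418879459, 71468580), -1) = Rational(71468580, 59314418879459)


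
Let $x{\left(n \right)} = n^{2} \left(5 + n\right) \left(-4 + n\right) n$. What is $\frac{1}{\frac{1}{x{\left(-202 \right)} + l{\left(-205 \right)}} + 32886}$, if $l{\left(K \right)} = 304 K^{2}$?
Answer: $\frac{334480625856}{10999729861900415} \approx 3.0408 \cdot 10^{-5}$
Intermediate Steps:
$x{\left(n \right)} = n^{3} \left(-4 + n\right) \left(5 + n\right)$ ($x{\left(n \right)} = n^{2} \left(-4 + n\right) \left(5 + n\right) n = n^{3} \left(-4 + n\right) \left(5 + n\right)$)
$\frac{1}{\frac{1}{x{\left(-202 \right)} + l{\left(-205 \right)}} + 32886} = \frac{1}{\frac{1}{\left(-202\right)^{3} \left(-20 - 202 + \left(-202\right)^{2}\right) + 304 \left(-205\right)^{2}} + 32886} = \frac{1}{\frac{1}{- 8242408 \left(-20 - 202 + 40804\right) + 304 \cdot 42025} + 32886} = \frac{1}{\frac{1}{\left(-8242408\right) 40582 + 12775600} + 32886} = \frac{1}{\frac{1}{-334493401456 + 12775600} + 32886} = \frac{1}{\frac{1}{-334480625856} + 32886} = \frac{1}{- \frac{1}{334480625856} + 32886} = \frac{1}{\frac{10999729861900415}{334480625856}} = \frac{334480625856}{10999729861900415}$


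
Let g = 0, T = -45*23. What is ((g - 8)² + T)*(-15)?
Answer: 14565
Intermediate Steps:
T = -1035
((g - 8)² + T)*(-15) = ((0 - 8)² - 1035)*(-15) = ((-8)² - 1035)*(-15) = (64 - 1035)*(-15) = -971*(-15) = 14565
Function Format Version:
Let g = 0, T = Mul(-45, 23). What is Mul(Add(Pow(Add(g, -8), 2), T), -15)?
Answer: 14565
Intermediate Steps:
T = -1035
Mul(Add(Pow(Add(g, -8), 2), T), -15) = Mul(Add(Pow(Add(0, -8), 2), -1035), -15) = Mul(Add(Pow(-8, 2), -1035), -15) = Mul(Add(64, -1035), -15) = Mul(-971, -15) = 14565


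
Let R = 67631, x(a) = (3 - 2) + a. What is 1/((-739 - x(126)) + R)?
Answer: 1/66765 ≈ 1.4978e-5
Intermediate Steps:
x(a) = 1 + a
1/((-739 - x(126)) + R) = 1/((-739 - (1 + 126)) + 67631) = 1/((-739 - 1*127) + 67631) = 1/((-739 - 127) + 67631) = 1/(-866 + 67631) = 1/66765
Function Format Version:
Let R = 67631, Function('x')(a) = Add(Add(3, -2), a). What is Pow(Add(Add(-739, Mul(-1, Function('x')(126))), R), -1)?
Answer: Rational(1, 66765) ≈ 1.4978e-5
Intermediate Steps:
Function('x')(a) = Add(1, a)
Pow(Add(Add(-739, Mul(-1, Function('x')(126))), R), -1) = Pow(Add(Add(-739, Mul(-1, Add(1, 126))), 67631), -1) = Pow(Add(Add(-739, Mul(-1, 127)), 67631), -1) = Pow(Add(Add(-739, -127), 67631), -1) = Pow(Add(-866, 67631), -1) = Pow(66765, -1) = Rational(1, 66765)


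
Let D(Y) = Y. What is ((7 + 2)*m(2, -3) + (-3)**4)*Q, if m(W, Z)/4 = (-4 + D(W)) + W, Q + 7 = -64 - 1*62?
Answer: -10773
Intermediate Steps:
Q = -133 (Q = -7 + (-64 - 1*62) = -7 + (-64 - 62) = -7 - 126 = -133)
m(W, Z) = -16 + 8*W (m(W, Z) = 4*((-4 + W) + W) = 4*(-4 + 2*W) = -16 + 8*W)
((7 + 2)*m(2, -3) + (-3)**4)*Q = ((7 + 2)*(-16 + 8*2) + (-3)**4)*(-133) = (9*(-16 + 16) + 81)*(-133) = (9*0 + 81)*(-133) = (0 + 81)*(-133) = 81*(-133) = -10773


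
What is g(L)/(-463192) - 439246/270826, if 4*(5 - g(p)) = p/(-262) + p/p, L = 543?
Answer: -106611289828741/65732884774208 ≈ -1.6219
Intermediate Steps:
g(p) = 19/4 + p/1048 (g(p) = 5 - (p/(-262) + p/p)/4 = 5 - (p*(-1/262) + 1)/4 = 5 - (-p/262 + 1)/4 = 5 - (1 - p/262)/4 = 5 + (-¼ + p/1048) = 19/4 + p/1048)
g(L)/(-463192) - 439246/270826 = (19/4 + (1/1048)*543)/(-463192) - 439246/270826 = (19/4 + 543/1048)*(-1/463192) - 439246*1/270826 = (5521/1048)*(-1/463192) - 219623/135413 = -5521/485425216 - 219623/135413 = -106611289828741/65732884774208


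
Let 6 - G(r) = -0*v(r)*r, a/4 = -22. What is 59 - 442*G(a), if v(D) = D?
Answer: -2593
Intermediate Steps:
a = -88 (a = 4*(-22) = -88)
G(r) = 6 (G(r) = 6 - (-1)*(0*r)*r = 6 - (-1)*0*r = 6 - (-1)*0 = 6 - 1*0 = 6 + 0 = 6)
59 - 442*G(a) = 59 - 442*6 = 59 - 2652 = -2593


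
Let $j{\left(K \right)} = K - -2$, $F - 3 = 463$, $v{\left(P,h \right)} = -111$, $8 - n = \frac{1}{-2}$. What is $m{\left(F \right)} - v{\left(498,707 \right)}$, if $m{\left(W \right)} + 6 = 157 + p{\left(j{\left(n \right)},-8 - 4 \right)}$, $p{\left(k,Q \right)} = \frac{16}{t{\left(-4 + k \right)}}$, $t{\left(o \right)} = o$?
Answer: $\frac{3438}{13} \approx 264.46$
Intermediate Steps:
$n = \frac{17}{2}$ ($n = 8 - \frac{1}{-2} = 8 - - \frac{1}{2} = 8 + \frac{1}{2} = \frac{17}{2} \approx 8.5$)
$F = 466$ ($F = 3 + 463 = 466$)
$j{\left(K \right)} = 2 + K$ ($j{\left(K \right)} = K + 2 = 2 + K$)
$p{\left(k,Q \right)} = \frac{16}{-4 + k}$
$m{\left(W \right)} = \frac{1995}{13}$ ($m{\left(W \right)} = -6 + \left(157 + \frac{16}{-4 + \left(2 + \frac{17}{2}\right)}\right) = -6 + \left(157 + \frac{16}{-4 + \frac{21}{2}}\right) = -6 + \left(157 + \frac{16}{\frac{13}{2}}\right) = -6 + \left(157 + 16 \cdot \frac{2}{13}\right) = -6 + \left(157 + \frac{32}{13}\right) = -6 + \frac{2073}{13} = \frac{1995}{13}$)
$m{\left(F \right)} - v{\left(498,707 \right)} = \frac{1995}{13} - -111 = \frac{1995}{13} + 111 = \frac{3438}{13}$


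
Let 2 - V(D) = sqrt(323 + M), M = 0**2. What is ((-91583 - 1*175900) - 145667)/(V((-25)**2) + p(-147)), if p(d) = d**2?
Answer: -4464292325/233517499 - 206575*sqrt(323)/233517499 ≈ -19.133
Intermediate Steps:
M = 0
V(D) = 2 - sqrt(323) (V(D) = 2 - sqrt(323 + 0) = 2 - sqrt(323))
((-91583 - 1*175900) - 145667)/(V((-25)**2) + p(-147)) = ((-91583 - 1*175900) - 145667)/((2 - sqrt(323)) + (-147)**2) = ((-91583 - 175900) - 145667)/((2 - sqrt(323)) + 21609) = (-267483 - 145667)/(21611 - sqrt(323)) = -413150/(21611 - sqrt(323))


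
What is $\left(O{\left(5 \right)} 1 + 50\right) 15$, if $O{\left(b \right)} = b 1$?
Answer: $825$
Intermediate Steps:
$O{\left(b \right)} = b$
$\left(O{\left(5 \right)} 1 + 50\right) 15 = \left(5 \cdot 1 + 50\right) 15 = \left(5 + 50\right) 15 = 55 \cdot 15 = 825$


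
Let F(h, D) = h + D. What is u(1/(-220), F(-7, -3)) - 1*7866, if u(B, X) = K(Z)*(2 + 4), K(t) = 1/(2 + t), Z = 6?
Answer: -31461/4 ≈ -7865.3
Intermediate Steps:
F(h, D) = D + h
u(B, X) = 3/4 (u(B, X) = (2 + 4)/(2 + 6) = 6/8 = (1/8)*6 = 3/4)
u(1/(-220), F(-7, -3)) - 1*7866 = 3/4 - 1*7866 = 3/4 - 7866 = -31461/4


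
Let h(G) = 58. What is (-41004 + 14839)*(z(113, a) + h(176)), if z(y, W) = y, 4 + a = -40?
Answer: -4474215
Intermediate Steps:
a = -44 (a = -4 - 40 = -44)
(-41004 + 14839)*(z(113, a) + h(176)) = (-41004 + 14839)*(113 + 58) = -26165*171 = -4474215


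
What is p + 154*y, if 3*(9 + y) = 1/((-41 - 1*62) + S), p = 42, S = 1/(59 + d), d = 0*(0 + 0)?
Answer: -1750537/1302 ≈ -1344.5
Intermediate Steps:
d = 0 (d = 0*0 = 0)
S = 1/59 (S = 1/(59 + 0) = 1/59 ≈ 0.016949)
y = -164111/18228 (y = -9 + 1/(3*((-41 - 1*62) + 1/59)) = -9 + 1/(3*((-41 - 62) + 1/59)) = -9 + 1/(3*(-103 + 1/59)) = -9 + 1/(3*(-6076/59)) = -9 + (⅓)*(-59/6076) = -9 - 59/18228 = -164111/18228 ≈ -9.0032)
p + 154*y = 42 + 154*(-164111/18228) = 42 - 1805221/1302 = -1750537/1302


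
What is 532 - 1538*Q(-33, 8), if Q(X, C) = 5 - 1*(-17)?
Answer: -33304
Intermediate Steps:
Q(X, C) = 22 (Q(X, C) = 5 + 17 = 22)
532 - 1538*Q(-33, 8) = 532 - 1538*22 = 532 - 33836 = -33304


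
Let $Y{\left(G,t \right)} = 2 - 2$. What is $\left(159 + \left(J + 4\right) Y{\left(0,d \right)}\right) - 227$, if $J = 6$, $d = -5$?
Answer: $-68$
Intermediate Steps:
$Y{\left(G,t \right)} = 0$ ($Y{\left(G,t \right)} = 2 - 2 = 0$)
$\left(159 + \left(J + 4\right) Y{\left(0,d \right)}\right) - 227 = \left(159 + \left(6 + 4\right) 0\right) - 227 = \left(159 + 10 \cdot 0\right) - 227 = \left(159 + 0\right) - 227 = 159 - 227 = -68$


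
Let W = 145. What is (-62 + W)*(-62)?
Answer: -5146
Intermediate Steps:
(-62 + W)*(-62) = (-62 + 145)*(-62) = 83*(-62) = -5146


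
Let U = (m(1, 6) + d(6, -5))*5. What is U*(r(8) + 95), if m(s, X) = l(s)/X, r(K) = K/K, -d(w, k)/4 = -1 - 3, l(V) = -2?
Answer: 7520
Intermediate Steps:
d(w, k) = 16 (d(w, k) = -4*(-1 - 3) = -4*(-4) = 16)
r(K) = 1
m(s, X) = -2/X
U = 235/3 (U = (-2/6 + 16)*5 = (-2*1/6 + 16)*5 = (-1/3 + 16)*5 = (47/3)*5 = 235/3 ≈ 78.333)
U*(r(8) + 95) = 235*(1 + 95)/3 = (235/3)*96 = 7520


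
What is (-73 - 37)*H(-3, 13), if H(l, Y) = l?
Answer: 330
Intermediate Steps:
(-73 - 37)*H(-3, 13) = (-73 - 37)*(-3) = -110*(-3) = 330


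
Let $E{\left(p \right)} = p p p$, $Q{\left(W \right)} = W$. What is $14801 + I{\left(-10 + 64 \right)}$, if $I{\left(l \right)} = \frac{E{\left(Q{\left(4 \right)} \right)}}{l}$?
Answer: $\frac{399659}{27} \approx 14802.0$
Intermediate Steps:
$E{\left(p \right)} = p^{3}$ ($E{\left(p \right)} = p^{2} p = p^{3}$)
$I{\left(l \right)} = \frac{64}{l}$ ($I{\left(l \right)} = \frac{4^{3}}{l} = \frac{64}{l}$)
$14801 + I{\left(-10 + 64 \right)} = 14801 + \frac{64}{-10 + 64} = 14801 + \frac{64}{54} = 14801 + 64 \cdot \frac{1}{54} = 14801 + \frac{32}{27} = \frac{399659}{27}$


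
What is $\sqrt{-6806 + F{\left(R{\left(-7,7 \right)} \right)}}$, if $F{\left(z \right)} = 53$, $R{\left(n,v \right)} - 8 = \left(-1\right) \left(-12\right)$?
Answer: $i \sqrt{6753} \approx 82.177 i$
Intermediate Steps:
$R{\left(n,v \right)} = 20$ ($R{\left(n,v \right)} = 8 - -12 = 8 + 12 = 20$)
$\sqrt{-6806 + F{\left(R{\left(-7,7 \right)} \right)}} = \sqrt{-6806 + 53} = \sqrt{-6753} = i \sqrt{6753}$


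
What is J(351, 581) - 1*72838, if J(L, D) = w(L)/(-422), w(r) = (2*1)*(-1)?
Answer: -15368817/211 ≈ -72838.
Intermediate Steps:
w(r) = -2 (w(r) = 2*(-1) = -2)
J(L, D) = 1/211 (J(L, D) = -2/(-422) = -2*(-1/422) = 1/211)
J(351, 581) - 1*72838 = 1/211 - 1*72838 = 1/211 - 72838 = -15368817/211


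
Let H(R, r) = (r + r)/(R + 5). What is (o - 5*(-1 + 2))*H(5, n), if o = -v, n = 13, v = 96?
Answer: -1313/5 ≈ -262.60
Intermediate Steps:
H(R, r) = 2*r/(5 + R) (H(R, r) = (2*r)/(5 + R) = 2*r/(5 + R))
o = -96 (o = -1*96 = -96)
(o - 5*(-1 + 2))*H(5, n) = (-96 - 5*(-1 + 2))*(2*13/(5 + 5)) = (-96 - 5*1)*(2*13/10) = (-96 - 5)*(2*13*(⅒)) = -101*13/5 = -1313/5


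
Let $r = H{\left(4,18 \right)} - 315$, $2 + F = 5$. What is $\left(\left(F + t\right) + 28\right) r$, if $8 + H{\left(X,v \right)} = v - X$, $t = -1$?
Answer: $-9270$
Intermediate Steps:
$F = 3$ ($F = -2 + 5 = 3$)
$H{\left(X,v \right)} = -8 + v - X$ ($H{\left(X,v \right)} = -8 - \left(X - v\right) = -8 + v - X$)
$r = -309$ ($r = \left(-8 + 18 - 4\right) - 315 = 6 - 315 = -309$)
$\left(\left(F + t\right) + 28\right) r = \left(\left(3 - 1\right) + 28\right) \left(-309\right) = \left(2 + 28\right) \left(-309\right) = 30 \left(-309\right) = -9270$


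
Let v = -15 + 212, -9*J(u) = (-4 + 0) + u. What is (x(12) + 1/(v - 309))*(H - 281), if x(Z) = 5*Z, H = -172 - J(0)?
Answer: -3917177/144 ≈ -27203.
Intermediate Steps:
J(u) = 4/9 - u/9 (J(u) = -((-4 + 0) + u)/9 = -(-4 + u)/9 = 4/9 - u/9)
H = -1552/9 (H = -172 - (4/9 - 1/9*0) = -172 - (4/9 + 0) = -172 - 1*4/9 = -172 - 4/9 = -1552/9 ≈ -172.44)
v = 197
(x(12) + 1/(v - 309))*(H - 281) = (5*12 + 1/(197 - 309))*(-1552/9 - 281) = (60 + 1/(-112))*(-4081/9) = (60 - 1/112)*(-4081/9) = (6719/112)*(-4081/9) = -3917177/144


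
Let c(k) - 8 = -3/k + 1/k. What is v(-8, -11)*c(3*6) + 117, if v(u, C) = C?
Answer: 272/9 ≈ 30.222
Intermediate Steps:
c(k) = 8 - 2/k (c(k) = 8 + (-3/k + 1/k) = 8 - 2/k)
v(-8, -11)*c(3*6) + 117 = -11*(8 - 2/(3*6)) + 117 = -11*(8 - 2/18) + 117 = -11*(8 - 2*1/18) + 117 = -11*(8 - 1/9) + 117 = -11*71/9 + 117 = -781/9 + 117 = 272/9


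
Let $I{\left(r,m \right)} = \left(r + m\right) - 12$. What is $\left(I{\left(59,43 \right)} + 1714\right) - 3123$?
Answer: $-1319$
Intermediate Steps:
$I{\left(r,m \right)} = -12 + m + r$ ($I{\left(r,m \right)} = \left(m + r\right) - 12 = -12 + m + r$)
$\left(I{\left(59,43 \right)} + 1714\right) - 3123 = \left(\left(-12 + 43 + 59\right) + 1714\right) - 3123 = \left(90 + 1714\right) - 3123 = 1804 - 3123 = -1319$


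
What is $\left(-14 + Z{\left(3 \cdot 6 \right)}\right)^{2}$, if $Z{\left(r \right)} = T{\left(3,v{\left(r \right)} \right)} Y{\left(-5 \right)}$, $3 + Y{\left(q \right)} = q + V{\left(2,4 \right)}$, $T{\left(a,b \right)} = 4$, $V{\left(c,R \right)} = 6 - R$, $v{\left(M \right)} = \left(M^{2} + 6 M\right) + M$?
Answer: $1444$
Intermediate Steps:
$v{\left(M \right)} = M^{2} + 7 M$
$Y{\left(q \right)} = -1 + q$ ($Y{\left(q \right)} = -3 + \left(q + \left(6 - 4\right)\right) = -3 + \left(q + 2\right) = -3 + \left(2 + q\right) = -1 + q$)
$Z{\left(r \right)} = -24$ ($Z{\left(r \right)} = 4 \left(-1 - 5\right) = 4 \left(-6\right) = -24$)
$\left(-14 + Z{\left(3 \cdot 6 \right)}\right)^{2} = \left(-14 - 24\right)^{2} = \left(-38\right)^{2} = 1444$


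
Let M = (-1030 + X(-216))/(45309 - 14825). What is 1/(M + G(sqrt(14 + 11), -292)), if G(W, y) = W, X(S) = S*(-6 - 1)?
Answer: 15242/76451 ≈ 0.19937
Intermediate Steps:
X(S) = -7*S (X(S) = S*(-7) = -7*S)
M = 241/15242 (M = (-1030 - 7*(-216))/(45309 - 14825) = (-1030 + 1512)/30484 = 482*(1/30484) = 241/15242 ≈ 0.015812)
1/(M + G(sqrt(14 + 11), -292)) = 1/(241/15242 + sqrt(14 + 11)) = 1/(241/15242 + sqrt(25)) = 1/(241/15242 + 5) = 1/(76451/15242) = 15242/76451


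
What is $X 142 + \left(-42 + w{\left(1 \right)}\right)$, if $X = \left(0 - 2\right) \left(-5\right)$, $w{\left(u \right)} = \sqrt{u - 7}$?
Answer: $1378 + i \sqrt{6} \approx 1378.0 + 2.4495 i$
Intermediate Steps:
$w{\left(u \right)} = \sqrt{-7 + u}$
$X = 10$ ($X = \left(-2\right) \left(-5\right) = 10$)
$X 142 + \left(-42 + w{\left(1 \right)}\right) = 10 \cdot 142 - \left(42 - \sqrt{-7 + 1}\right) = 1420 - \left(42 - \sqrt{-6}\right) = 1420 - \left(42 - i \sqrt{6}\right) = 1378 + i \sqrt{6}$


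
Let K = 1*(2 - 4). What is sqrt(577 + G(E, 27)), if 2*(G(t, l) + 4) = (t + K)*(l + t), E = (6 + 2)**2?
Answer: sqrt(3394) ≈ 58.258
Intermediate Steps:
E = 64 (E = 8**2 = 64)
K = -2 (K = 1*(-2) = -2)
G(t, l) = -4 + (-2 + t)*(l + t)/2 (G(t, l) = -4 + ((t - 2)*(l + t))/2 = -4 + ((-2 + t)*(l + t))/2 = -4 + (-2 + t)*(l + t)/2)
sqrt(577 + G(E, 27)) = sqrt(577 + (-4 + (1/2)*64**2 - 1*27 - 1*64 + (1/2)*27*64)) = sqrt(577 + (-4 + (1/2)*4096 - 27 - 64 + 864)) = sqrt(577 + (-4 + 2048 - 27 - 64 + 864)) = sqrt(577 + 2817) = sqrt(3394)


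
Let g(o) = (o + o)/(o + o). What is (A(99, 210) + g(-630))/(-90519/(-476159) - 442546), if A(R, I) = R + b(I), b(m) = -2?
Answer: -952318/4300452455 ≈ -0.00022145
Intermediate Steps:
g(o) = 1 (g(o) = (2*o)/((2*o)) = (2*o)*(1/(2*o)) = 1)
A(R, I) = -2 + R (A(R, I) = R - 2 = -2 + R)
(A(99, 210) + g(-630))/(-90519/(-476159) - 442546) = ((-2 + 99) + 1)/(-90519/(-476159) - 442546) = (97 + 1)/(-90519*(-1/476159) - 442546) = 98/(90519/476159 - 442546) = 98/(-210722170295/476159) = 98*(-476159/210722170295) = -952318/4300452455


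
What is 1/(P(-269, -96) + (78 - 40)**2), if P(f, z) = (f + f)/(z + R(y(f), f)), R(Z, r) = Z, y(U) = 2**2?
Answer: 46/66693 ≈ 0.00068973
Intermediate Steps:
y(U) = 4
P(f, z) = 2*f/(4 + z) (P(f, z) = (f + f)/(z + 4) = (2*f)/(4 + z) = 2*f/(4 + z))
1/(P(-269, -96) + (78 - 40)**2) = 1/(2*(-269)/(4 - 96) + (78 - 40)**2) = 1/(2*(-269)/(-92) + 38**2) = 1/(2*(-269)*(-1/92) + 1444) = 1/(269/46 + 1444) = 1/(66693/46) = 46/66693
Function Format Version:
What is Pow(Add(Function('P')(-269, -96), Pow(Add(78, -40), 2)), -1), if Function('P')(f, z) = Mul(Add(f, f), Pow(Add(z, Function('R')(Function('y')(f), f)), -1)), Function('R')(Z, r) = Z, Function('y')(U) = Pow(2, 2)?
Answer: Rational(46, 66693) ≈ 0.00068973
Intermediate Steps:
Function('y')(U) = 4
Function('P')(f, z) = Mul(2, f, Pow(Add(4, z), -1)) (Function('P')(f, z) = Mul(Add(f, f), Pow(Add(z, 4), -1)) = Mul(Mul(2, f), Pow(Add(4, z), -1)) = Mul(2, f, Pow(Add(4, z), -1)))
Pow(Add(Function('P')(-269, -96), Pow(Add(78, -40), 2)), -1) = Pow(Add(Mul(2, -269, Pow(Add(4, -96), -1)), Pow(Add(78, -40), 2)), -1) = Pow(Add(Mul(2, -269, Pow(-92, -1)), Pow(38, 2)), -1) = Pow(Add(Mul(2, -269, Rational(-1, 92)), 1444), -1) = Pow(Add(Rational(269, 46), 1444), -1) = Pow(Rational(66693, 46), -1) = Rational(46, 66693)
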